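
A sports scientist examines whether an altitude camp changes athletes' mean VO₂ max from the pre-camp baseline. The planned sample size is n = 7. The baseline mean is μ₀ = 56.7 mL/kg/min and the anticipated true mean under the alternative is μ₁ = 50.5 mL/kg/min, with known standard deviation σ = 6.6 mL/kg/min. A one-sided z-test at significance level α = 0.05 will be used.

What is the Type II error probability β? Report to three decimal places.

Standardized effect: d = |μ₁ − μ₀| / σ = |50.5 − 56.7| / 6.6 = 0.9394
Noncentrality parameter: λ = d·√n = 0.9394 × √7 = 2.4854
Critical value for a one-sided test at α = 0.05: z_α = 1.645.
Power = P(Z > 1.645 − λ) = Φ(0.841) = 0.7997.
Type II error: β = 1 − power = 1 − 0.7997 = 0.2003.

β ≈ 0.200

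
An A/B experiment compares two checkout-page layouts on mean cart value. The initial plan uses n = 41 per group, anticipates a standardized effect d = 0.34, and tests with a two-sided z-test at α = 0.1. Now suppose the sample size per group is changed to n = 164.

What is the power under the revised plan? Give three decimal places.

Power ≈ 0.924

With n = 164 per group: δ = d·√(n/2) = 0.34 × √(164/2) = 3.0788. Critical value z_{0.05} = 1.645.
Revised power = Φ(δ − 1.645) + Φ(−δ − 1.645) = Φ(1.434) + Φ(-4.724) = 0.9242 + 0.0000 = 0.9242.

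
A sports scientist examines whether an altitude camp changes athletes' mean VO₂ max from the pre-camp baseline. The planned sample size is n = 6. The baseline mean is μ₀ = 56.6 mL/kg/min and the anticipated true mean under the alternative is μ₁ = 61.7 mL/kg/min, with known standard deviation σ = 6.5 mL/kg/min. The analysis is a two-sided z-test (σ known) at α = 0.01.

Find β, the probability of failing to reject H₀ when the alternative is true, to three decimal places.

Standardized effect: d = |μ₁ − μ₀| / σ = |61.7 − 56.6| / 6.5 = 0.7846
Noncentrality parameter: δ = d·√n = 0.7846 × √6 = 1.9219
Critical value for a two-sided test at α = 0.01: z_{α/2} = 2.576.
Power = Φ(δ − 2.576) + Φ(−δ − 2.576) = Φ(-0.654) + Φ(-4.498) = 0.2566 + 0.0000 = 0.2566.
Type II error: β = 1 − power = 1 − 0.2566 = 0.7434.

β ≈ 0.743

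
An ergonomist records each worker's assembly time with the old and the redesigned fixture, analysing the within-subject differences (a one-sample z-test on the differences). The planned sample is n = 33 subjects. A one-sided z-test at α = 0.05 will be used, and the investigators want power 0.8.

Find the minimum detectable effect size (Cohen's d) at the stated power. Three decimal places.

d ≈ 0.433

Need Φ(δ − 1.645) = 0.8, so δ = 1.645 + 0.842 = 2.486.
δ = d·√n ⇒ d = δ/√n = 2.486/√33 = 0.4328.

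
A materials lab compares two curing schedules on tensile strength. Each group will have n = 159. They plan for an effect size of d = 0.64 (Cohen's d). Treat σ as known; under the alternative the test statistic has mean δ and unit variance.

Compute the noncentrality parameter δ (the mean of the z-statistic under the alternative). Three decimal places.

δ ≈ 5.706

δ = d·√(n/2) = 0.64 × √(159/2) = 5.7064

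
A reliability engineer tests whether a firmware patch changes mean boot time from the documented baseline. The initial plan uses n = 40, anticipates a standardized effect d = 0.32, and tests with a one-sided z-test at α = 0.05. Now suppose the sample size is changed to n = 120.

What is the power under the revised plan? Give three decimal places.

With n = 120: δ = d·√n = 0.32 × √120 = 3.5054. Critical value z_{0.05} = 1.645.
Revised power = P(Z > 1.645 − δ) = Φ(1.861) = 0.9686.

Power ≈ 0.969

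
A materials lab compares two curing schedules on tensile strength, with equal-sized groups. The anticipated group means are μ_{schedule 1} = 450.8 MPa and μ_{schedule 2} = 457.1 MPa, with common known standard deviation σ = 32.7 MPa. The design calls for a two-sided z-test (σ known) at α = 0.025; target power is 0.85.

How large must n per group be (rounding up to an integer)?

Standardized effect: d = |μ_{schedule 1} − μ_{schedule 2}| / σ = |450.8 − 457.1| / 32.7 = 0.1927
For power 0.85 need Φ(δ − z_{0.0125}) = 0.85, so δ = z_{0.0125} + z_{0.15} = 2.241 + 1.036 = 3.278.
(For δ > 0 the lower-tail rejection region contributes negligibly to power, so the one-term inversion is standard.)
δ = d·√(n/2) ⇒ n = 2(δ/d)² = 2 × (3.278 / 0.1927)² = 578.92.
Round up to the next whole unit.

n = 579 per group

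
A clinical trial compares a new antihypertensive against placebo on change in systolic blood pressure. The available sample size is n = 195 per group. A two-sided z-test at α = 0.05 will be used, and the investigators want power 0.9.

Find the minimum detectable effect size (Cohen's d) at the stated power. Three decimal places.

Required noncentrality: δ = z_{0.025} + z_{0.10} = 1.960 + 1.282 = 3.242.
(The second rejection-region term Φ(−δ − z_{α/2}) is negligible and dropped.)
δ = d·√(n/2) ⇒ d = δ/√(n/2) = 3.242/√(195/2) = 0.3283.

d ≈ 0.328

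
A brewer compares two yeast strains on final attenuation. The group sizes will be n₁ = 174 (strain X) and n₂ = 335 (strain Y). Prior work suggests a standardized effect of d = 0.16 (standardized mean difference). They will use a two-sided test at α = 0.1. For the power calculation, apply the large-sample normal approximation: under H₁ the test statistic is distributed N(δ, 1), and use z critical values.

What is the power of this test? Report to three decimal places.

Noncentrality parameter: δ = d / √(1/n₁ + 1/n₂) = 0.16 / √(1/174 + 1/335) = 1.7122
Critical value for a two-sided test at α = 0.1: z_{α/2} = 1.645.
Power = Φ(δ − 1.645) + Φ(−δ − 1.645) = Φ(0.067) + Φ(-3.357) = 0.5269 + 0.0004 = 0.5272.

Power ≈ 0.527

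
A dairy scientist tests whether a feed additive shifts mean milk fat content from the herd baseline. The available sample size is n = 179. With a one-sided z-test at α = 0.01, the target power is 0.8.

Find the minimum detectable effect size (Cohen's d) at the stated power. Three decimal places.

d ≈ 0.237

Required noncentrality: δ = z_{0.01} + z_{0.20} = 2.326 + 0.842 = 3.168.
δ = d·√n ⇒ d = δ/√n = 3.168/√179 = 0.2368.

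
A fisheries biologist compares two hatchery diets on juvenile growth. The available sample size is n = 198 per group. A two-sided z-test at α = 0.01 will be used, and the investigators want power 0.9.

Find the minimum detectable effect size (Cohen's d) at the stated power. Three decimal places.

Need Φ(δ − 2.576) = 0.9, so δ = 2.576 + 1.282 = 3.857.
(The second rejection-region term Φ(−δ − z_{α/2}) is negligible and dropped.)
δ = d·√(n/2) ⇒ d = δ/√(n/2) = 3.857/√(198/2) = 0.3877.

d ≈ 0.388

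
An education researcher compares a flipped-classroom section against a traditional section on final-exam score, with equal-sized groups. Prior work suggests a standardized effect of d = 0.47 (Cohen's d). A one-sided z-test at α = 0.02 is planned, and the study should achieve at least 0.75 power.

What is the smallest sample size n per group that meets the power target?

n = 68 per group

Set Φ(δ − 2.054) = 0.75; then δ − 2.054 = Φ⁻¹(0.75) = 0.674, giving δ = 2.728.
δ = d·√(n/2) ⇒ n = 2(δ/d)² = 2 × (2.728 / 0.47)² = 67.39.
Rounding up, n = 68 per group.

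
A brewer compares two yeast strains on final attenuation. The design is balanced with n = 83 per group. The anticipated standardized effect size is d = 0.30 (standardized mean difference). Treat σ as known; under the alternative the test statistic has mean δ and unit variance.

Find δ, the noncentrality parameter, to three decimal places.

The noncentrality parameter scales effect size by the design's sample-size factor: δ = d·√(n/2) = 0.30 × √(83/2) = 1.9326

δ ≈ 1.933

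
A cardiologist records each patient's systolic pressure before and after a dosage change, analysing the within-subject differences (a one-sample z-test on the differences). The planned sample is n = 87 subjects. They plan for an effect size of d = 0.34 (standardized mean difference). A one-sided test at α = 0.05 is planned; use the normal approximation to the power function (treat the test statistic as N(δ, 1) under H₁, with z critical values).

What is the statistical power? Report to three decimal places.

Power ≈ 0.937

Noncentrality parameter: δ = d·√n = 0.34 × √87 = 3.1713
Critical value for a one-sided test at α = 0.05: z_α = 1.645.
Power = P(Z > 1.645 − δ) = Φ(1.526) = 0.9366.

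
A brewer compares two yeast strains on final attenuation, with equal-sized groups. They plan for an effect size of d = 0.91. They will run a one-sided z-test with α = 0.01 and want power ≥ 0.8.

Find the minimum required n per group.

n = 25 per group

Set Φ(δ − 2.326) = 0.8; then δ − 2.326 = Φ⁻¹(0.8) = 0.842, giving δ = 3.168.
δ = d·√(n/2) ⇒ n = 2(δ/d)² = 2 × (3.168 / 0.91)² = 24.24.
Round up to the next whole unit.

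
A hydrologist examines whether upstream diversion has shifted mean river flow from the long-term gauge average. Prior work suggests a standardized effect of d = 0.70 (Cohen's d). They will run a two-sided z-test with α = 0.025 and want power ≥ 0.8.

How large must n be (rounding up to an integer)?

n = 20

For power 0.8 need Φ(δ − z_{0.0125}) = 0.8, so δ = z_{0.0125} + z_{0.20} = 2.241 + 0.842 = 3.083.
(For δ > 0 the lower-tail rejection region contributes negligibly to power, so the one-term inversion is standard.)
δ = d·√n ⇒ n = (δ/d)² = (3.083 / 0.70)² = 19.40.
Round up to the next whole unit.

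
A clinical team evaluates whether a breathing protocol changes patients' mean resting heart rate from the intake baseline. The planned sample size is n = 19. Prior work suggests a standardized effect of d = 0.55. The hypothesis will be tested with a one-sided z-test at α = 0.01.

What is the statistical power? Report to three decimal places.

Noncentrality parameter: δ = d·√n = 0.55 × √19 = 2.3974
Critical value for a one-sided test at α = 0.01: z_α = 2.326.
Power = P(Z > 2.326 − δ) = Φ(0.071) = 0.5283.

Power ≈ 0.528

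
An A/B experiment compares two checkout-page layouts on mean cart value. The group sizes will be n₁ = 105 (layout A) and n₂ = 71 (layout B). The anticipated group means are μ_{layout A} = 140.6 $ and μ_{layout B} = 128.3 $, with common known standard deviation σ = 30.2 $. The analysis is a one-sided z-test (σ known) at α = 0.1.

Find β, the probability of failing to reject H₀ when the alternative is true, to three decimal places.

β ≈ 0.085

Standardized effect: d = |μ_{layout A} − μ_{layout B}| / σ = |140.6 − 128.3| / 30.2 = 0.4073
Noncentrality parameter: δ = d / √(1/n₁ + 1/n₂) = 0.4073 / √(1/105 + 1/71) = 2.6507
Critical value for a one-sided test at α = 0.1: z_α = 1.282.
Power = P(Z > 1.282 − δ) = Φ(1.369) = 0.9145.
Type II error: β = 1 − power = 1 − 0.9145 = 0.0855.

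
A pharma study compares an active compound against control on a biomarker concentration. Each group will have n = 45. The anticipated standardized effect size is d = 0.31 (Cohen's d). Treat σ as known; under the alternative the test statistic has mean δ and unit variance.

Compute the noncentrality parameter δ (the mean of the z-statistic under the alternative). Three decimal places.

δ = d·√(n/2) = 0.31 × √(45/2) = 1.4705

δ ≈ 1.470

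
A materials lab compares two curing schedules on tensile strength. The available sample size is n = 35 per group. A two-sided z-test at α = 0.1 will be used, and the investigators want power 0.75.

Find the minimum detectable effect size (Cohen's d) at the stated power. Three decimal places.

d ≈ 0.554

Need Φ(δ − 1.645) = 0.75, so δ = 1.645 + 0.674 = 2.319.
(The second rejection-region term Φ(−δ − z_{α/2}) is negligible and dropped.)
δ = d·√(n/2) ⇒ d = δ/√(n/2) = 2.319/√(35/2) = 0.5544.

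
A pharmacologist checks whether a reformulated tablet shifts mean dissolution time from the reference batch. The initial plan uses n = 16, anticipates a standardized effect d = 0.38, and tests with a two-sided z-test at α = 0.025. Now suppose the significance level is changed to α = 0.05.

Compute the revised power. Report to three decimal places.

δ = d·√n = 0.38 × √16 = 1.5200 (unchanged). New critical value: z_{0.025} = 1.960.
Revised power = Φ(δ − 1.960) + Φ(−δ − 1.960) = Φ(-0.440) + Φ(-3.480) = 0.3300 + 0.0003 = 0.3302.

Power ≈ 0.330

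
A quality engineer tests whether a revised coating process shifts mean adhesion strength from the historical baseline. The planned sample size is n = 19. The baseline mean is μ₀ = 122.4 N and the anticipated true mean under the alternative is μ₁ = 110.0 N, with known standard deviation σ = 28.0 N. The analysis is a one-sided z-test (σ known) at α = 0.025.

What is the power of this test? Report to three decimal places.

Power ≈ 0.488

Standardized effect: d = |μ₁ − μ₀| / σ = |110.0 − 122.4| / 28.0 = 0.4429
Noncentrality parameter: δ = d·√n = 0.4429 × √19 = 1.9304
Critical value for a one-sided test at α = 0.025: z_α = 1.960.
Power = P(Z > 1.960 − δ) = Φ(-0.030) = 0.4882.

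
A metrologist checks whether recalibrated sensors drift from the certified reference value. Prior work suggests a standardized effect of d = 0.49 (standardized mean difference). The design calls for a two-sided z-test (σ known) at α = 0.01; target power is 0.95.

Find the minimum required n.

n = 75

For power 0.95 need Φ(δ − z_{0.005}) = 0.95, so δ = z_{0.005} + z_{0.05} = 2.576 + 1.645 = 4.221.
(The Φ(−δ − z_{α/2}) term is vanishingly small for δ > 0 and is dropped in the standard sample-size formula.)
δ = d·√n ⇒ n = (δ/d)² = (4.221 / 0.49)² = 74.19.
Round up to the next whole unit.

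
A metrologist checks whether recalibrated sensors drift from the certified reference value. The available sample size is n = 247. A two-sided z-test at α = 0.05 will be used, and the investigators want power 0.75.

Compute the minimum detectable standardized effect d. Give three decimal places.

Required noncentrality: δ = z_{0.025} + z_{0.25} = 1.960 + 0.674 = 2.634.
(The second rejection-region term Φ(−δ − z_{α/2}) is negligible and dropped.)
δ = d·√n ⇒ d = δ/√n = 2.634/√247 = 0.1676.

d ≈ 0.168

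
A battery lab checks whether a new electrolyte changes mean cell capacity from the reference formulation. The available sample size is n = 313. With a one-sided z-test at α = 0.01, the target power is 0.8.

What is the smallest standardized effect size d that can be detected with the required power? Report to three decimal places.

d ≈ 0.179

Required noncentrality: δ = z_{0.01} + z_{0.20} = 2.326 + 0.842 = 3.168.
δ = d·√n ⇒ d = δ/√n = 3.168/√313 = 0.1791.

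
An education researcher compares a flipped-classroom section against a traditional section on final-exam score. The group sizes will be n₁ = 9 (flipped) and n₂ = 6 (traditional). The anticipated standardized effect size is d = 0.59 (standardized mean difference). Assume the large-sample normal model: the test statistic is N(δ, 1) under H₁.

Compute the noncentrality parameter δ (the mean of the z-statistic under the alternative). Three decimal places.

δ ≈ 1.119

The noncentrality parameter scales effect size by the design's sample-size factor: δ = d / √(1/n₁ + 1/n₂) = 0.59 / √(1/9 + 1/6) = 1.1194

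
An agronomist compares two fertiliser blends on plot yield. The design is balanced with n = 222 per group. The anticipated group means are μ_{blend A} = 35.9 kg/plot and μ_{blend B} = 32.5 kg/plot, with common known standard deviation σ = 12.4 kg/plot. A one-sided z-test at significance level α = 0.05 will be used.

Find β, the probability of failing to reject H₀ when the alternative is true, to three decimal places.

β ≈ 0.107

Standardized effect: d = |μ_{blend A} − μ_{blend B}| / σ = |35.9 − 32.5| / 12.4 = 0.2742
Noncentrality parameter: λ = d·√(n/2) = 0.2742 × √(222/2) = 2.8888
One-sided α = 0.05 → critical value z_{0.05} = 1.645.
Power = P(Z > 1.645 − λ) = Φ(1.244) = 0.8932.
Type II error: β = 1 − power = 1 − 0.8932 = 0.1068.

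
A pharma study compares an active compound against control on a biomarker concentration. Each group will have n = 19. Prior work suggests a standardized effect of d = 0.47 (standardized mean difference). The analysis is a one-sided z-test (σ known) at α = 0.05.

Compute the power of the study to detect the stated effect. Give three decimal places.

Noncentrality parameter: λ = d·√(n/2) = 0.47 × √(19/2) = 1.4486
Critical value for a one-sided test at α = 0.05: z_α = 1.645.
Power = Φ(λ − 1.645) = Φ(-0.196) = 0.4222.

Power ≈ 0.422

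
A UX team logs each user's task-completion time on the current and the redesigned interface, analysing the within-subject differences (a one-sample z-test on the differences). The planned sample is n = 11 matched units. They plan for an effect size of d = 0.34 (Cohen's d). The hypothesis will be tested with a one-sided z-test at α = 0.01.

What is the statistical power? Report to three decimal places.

Power ≈ 0.115

Noncentrality parameter: δ = d·√n = 0.34 × √11 = 1.1277
One-sided α = 0.01 → critical value z_{0.01} = 2.326.
Power = Φ(δ − 2.326) = Φ(-1.199) = 0.1153.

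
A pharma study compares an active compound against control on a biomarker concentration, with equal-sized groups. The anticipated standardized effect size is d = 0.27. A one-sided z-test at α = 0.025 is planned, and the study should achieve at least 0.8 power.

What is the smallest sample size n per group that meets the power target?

For power 0.8 need Φ(δ − z_{0.025}) = 0.8, so δ = z_{0.025} + z_{0.20} = 1.960 + 0.842 = 2.802.
δ = d·√(n/2) ⇒ n = 2(δ/d)² = 2 × (2.802 / 0.27)² = 215.33.
Rounding up, n = 216 per group.

n = 216 per group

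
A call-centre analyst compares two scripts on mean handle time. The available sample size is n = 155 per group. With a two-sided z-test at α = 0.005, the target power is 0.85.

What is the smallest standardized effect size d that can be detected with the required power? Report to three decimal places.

d ≈ 0.437

Need Φ(δ − 2.807) = 0.85, so δ = 2.807 + 1.036 = 3.843.
(The second rejection-region term Φ(−δ − z_{α/2}) is negligible and dropped.)
δ = d·√(n/2) ⇒ d = δ/√(n/2) = 3.843/√(155/2) = 0.4366.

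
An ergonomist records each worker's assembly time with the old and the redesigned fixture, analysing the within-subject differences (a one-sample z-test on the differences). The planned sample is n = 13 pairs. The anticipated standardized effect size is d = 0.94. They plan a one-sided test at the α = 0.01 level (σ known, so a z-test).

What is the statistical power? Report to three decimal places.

Noncentrality parameter: δ = d·√n = 0.94 × √13 = 3.3892
Critical value for a one-sided test at α = 0.01: z_α = 2.326.
Power = P(Z > 2.326 − δ) = Φ(1.063) = 0.8561.

Power ≈ 0.856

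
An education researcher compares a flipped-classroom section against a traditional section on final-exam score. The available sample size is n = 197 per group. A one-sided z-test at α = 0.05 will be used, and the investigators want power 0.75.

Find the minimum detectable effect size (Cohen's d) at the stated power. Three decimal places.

d ≈ 0.234

Need Φ(δ − 1.645) = 0.75, so δ = 1.645 + 0.674 = 2.319.
δ = d·√(n/2) ⇒ d = δ/√(n/2) = 2.319/√(197/2) = 0.2337.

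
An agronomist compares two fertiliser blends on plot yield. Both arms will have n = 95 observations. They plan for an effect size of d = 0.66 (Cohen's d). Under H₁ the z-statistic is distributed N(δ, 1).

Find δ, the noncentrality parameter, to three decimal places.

δ ≈ 4.549

δ = d·√(n/2) = 0.66 × √(95/2) = 4.5487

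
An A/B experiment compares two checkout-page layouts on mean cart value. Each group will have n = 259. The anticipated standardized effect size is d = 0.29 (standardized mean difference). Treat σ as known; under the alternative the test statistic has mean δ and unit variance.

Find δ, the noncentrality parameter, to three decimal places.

δ ≈ 3.300

δ = d·√(n/2) = 0.29 × √(259/2) = 3.3001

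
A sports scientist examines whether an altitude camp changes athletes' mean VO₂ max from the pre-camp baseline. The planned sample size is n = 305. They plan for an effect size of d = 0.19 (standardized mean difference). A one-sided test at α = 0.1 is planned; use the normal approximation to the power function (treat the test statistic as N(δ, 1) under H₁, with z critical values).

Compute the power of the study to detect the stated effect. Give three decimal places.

Power ≈ 0.979

Noncentrality parameter: δ = d·√n = 0.19 × √305 = 3.3182
One-sided α = 0.1 → critical value z_{0.1} = 1.282.
Power = Φ(δ − 1.282) = Φ(2.037) = 0.9792.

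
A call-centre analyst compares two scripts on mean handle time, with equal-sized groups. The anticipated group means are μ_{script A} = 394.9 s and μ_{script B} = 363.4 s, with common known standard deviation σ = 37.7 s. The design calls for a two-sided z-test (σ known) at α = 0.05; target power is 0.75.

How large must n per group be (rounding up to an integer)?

Standardized effect: d = |μ_{script A} − μ_{script B}| / σ = |394.9 − 363.4| / 37.7 = 0.8355
Set Φ(δ − 1.960) = 0.75; then δ − 1.960 = Φ⁻¹(0.75) = 0.674, giving δ = 2.634.
(Ignoring the negligible lower-tail rejection probability gives the usual closed-form inversion.)
δ = d·√(n/2) ⇒ n = 2(δ/d)² = 2 × (2.634 / 0.8355)² = 19.88.
Round up to the next whole unit.

n = 20 per group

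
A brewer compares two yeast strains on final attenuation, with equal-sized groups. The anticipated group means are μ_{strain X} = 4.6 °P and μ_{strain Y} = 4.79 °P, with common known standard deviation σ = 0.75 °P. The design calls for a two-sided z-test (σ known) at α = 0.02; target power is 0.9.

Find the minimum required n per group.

n = 406 per group

Standardized effect: d = |μ_{strain X} − μ_{strain Y}| / σ = |4.6 − 4.79| / 0.75 = 0.2533
Set Φ(δ − 2.326) = 0.9; then δ − 2.326 = Φ⁻¹(0.9) = 1.282, giving δ = 3.608.
(The Φ(−δ − z_{α/2}) term is vanishingly small for δ > 0 and is dropped in the standard sample-size formula.)
δ = d·√(n/2) ⇒ n = 2(δ/d)² = 2 × (3.608 / 0.2533)² = 405.65.
Round up to the next whole unit.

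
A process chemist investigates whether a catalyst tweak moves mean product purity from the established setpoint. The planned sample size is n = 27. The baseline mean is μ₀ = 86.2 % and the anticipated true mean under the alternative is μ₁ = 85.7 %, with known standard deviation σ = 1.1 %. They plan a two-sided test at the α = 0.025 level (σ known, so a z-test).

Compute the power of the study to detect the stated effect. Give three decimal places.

Power ≈ 0.548

Standardized effect: d = |μ₁ − μ₀| / σ = |85.7 − 86.2| / 1.1 = 0.4545
Noncentrality parameter: δ = d·√n = 0.4545 × √27 = 2.3619
Critical value for a two-sided test at α = 0.025: z_{α/2} = 2.241.
Power = Φ(δ − 2.241) + Φ(−δ − 2.241) = Φ(0.120) + Φ(-4.603) = 0.5480 + 0.0000 = 0.5480.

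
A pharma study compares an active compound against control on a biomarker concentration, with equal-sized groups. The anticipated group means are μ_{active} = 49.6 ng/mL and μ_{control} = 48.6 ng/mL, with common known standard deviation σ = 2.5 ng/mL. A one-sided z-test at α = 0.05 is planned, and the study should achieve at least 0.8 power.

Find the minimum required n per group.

Standardized effect: d = |μ_{active} − μ_{control}| / σ = |49.6 − 48.6| / 2.5 = 0.4000
Set Φ(δ − 1.645) = 0.8; then δ − 1.645 = Φ⁻¹(0.8) = 0.842, giving δ = 2.486.
δ = d·√(n/2) ⇒ n = 2(δ/d)² = 2 × (2.486 / 0.4000)² = 77.28.
Round up to the next whole unit.

n = 78 per group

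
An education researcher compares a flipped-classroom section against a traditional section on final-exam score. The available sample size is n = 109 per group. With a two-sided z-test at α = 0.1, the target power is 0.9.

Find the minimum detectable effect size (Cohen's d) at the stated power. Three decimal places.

d ≈ 0.396

Required noncentrality: δ = z_{0.05} + z_{0.10} = 1.645 + 1.282 = 2.926.
(The second rejection-region term Φ(−δ − z_{α/2}) is negligible and dropped.)
δ = d·√(n/2) ⇒ d = δ/√(n/2) = 2.926/√(109/2) = 0.3964.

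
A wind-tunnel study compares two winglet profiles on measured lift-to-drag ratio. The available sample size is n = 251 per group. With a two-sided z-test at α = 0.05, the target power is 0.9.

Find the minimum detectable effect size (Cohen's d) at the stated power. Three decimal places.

Need Φ(δ − 1.960) = 0.9, so δ = 1.960 + 1.282 = 3.242.
(The second rejection-region term Φ(−δ − z_{α/2}) is negligible and dropped.)
δ = d·√(n/2) ⇒ d = δ/√(n/2) = 3.242/√(251/2) = 0.2894.

d ≈ 0.289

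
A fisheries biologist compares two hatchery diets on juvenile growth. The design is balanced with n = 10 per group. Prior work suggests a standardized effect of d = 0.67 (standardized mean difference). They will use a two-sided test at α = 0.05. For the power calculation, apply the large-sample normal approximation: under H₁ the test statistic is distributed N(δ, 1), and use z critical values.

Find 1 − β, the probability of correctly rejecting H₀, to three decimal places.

Power ≈ 0.322

Noncentrality parameter: δ = d·√(n/2) = 0.67 × √(10/2) = 1.4982
Critical value for a two-sided test at α = 0.05: z_{α/2} = 1.960.
Power = Φ(δ − 1.960) + Φ(−δ − 1.960) = Φ(-0.462) + Φ(-3.458) = 0.3221 + 0.0003 = 0.3224.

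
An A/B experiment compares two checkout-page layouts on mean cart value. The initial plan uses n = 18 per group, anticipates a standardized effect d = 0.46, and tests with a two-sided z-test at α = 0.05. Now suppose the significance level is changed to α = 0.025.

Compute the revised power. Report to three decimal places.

Power ≈ 0.195

δ = d·√(n/2) = 0.46 × √(18/2) = 1.3800 (unchanged). New critical value: z_{0.0125} = 2.241.
Revised power = Φ(δ − 2.241) + Φ(−δ − 2.241) = Φ(-0.861) + Φ(-3.621) = 0.1945 + 0.0001 = 0.1947.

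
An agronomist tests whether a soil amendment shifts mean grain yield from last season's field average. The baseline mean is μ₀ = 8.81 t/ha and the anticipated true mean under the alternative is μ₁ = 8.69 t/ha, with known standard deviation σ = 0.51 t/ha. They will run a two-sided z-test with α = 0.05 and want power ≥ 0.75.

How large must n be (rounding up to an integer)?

n = 126

Standardized effect: d = |μ₁ − μ₀| / σ = |8.69 − 8.81| / 0.51 = 0.2353
For power 0.75 need Φ(δ − z_{0.025}) = 0.75, so δ = z_{0.025} + z_{0.25} = 1.960 + 0.674 = 2.634.
(For δ > 0 the lower-tail rejection region contributes negligibly to power, so the one-term inversion is standard.)
δ = d·√n ⇒ n = (δ/d)² = (2.634 / 0.2353)² = 125.36.
Rounding up, n = 126.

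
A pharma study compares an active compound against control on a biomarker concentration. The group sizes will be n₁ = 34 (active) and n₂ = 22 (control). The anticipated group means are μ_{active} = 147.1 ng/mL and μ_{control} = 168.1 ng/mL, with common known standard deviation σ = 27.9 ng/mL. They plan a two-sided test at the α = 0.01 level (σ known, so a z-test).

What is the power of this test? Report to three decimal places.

Standardized effect: d = |μ_{active} − μ_{control}| / σ = |147.1 − 168.1| / 27.9 = 0.7527
Noncentrality parameter: δ = d / √(1/n₁ + 1/n₂) = 0.7527 / √(1/34 + 1/22) = 2.7509
Critical value for a two-sided test at α = 0.01: z_{α/2} = 2.576.
Power = Φ(δ − 2.576) + Φ(−δ − 2.576) = Φ(0.175) + Φ(-5.327) = 0.5695 + 0.0000 = 0.5695.

Power ≈ 0.569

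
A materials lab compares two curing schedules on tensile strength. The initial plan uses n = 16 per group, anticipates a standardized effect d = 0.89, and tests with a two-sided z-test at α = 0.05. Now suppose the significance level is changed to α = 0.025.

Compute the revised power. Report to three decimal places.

δ = d·√(n/2) = 0.89 × √(16/2) = 2.5173 (unchanged). New critical value: z_{0.0125} = 2.241.
Revised power = Φ(δ − 2.241) + Φ(−δ − 2.241) = Φ(0.276) + Φ(-4.759) = 0.6087 + 0.0000 = 0.6087.

Power ≈ 0.609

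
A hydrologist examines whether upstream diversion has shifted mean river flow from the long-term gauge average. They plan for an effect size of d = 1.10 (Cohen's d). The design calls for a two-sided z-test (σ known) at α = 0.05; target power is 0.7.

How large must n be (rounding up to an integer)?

Set Φ(δ − 1.960) = 0.7; then δ − 1.960 = Φ⁻¹(0.7) = 0.524, giving δ = 2.484.
(For δ > 0 the lower-tail rejection region contributes negligibly to power, so the one-term inversion is standard.)
δ = d·√n ⇒ n = (δ/d)² = (2.484 / 1.10)² = 5.10.
Round up to the next whole unit.

n = 6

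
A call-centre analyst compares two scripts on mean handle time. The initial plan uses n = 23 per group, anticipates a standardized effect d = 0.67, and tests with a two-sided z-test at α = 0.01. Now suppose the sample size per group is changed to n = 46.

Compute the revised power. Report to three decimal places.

Power ≈ 0.738

With n = 46 per group: δ = d·√(n/2) = 0.67 × √(46/2) = 3.2132. Critical value z_{0.005} = 2.576.
Revised power = Φ(δ − 2.576) + Φ(−δ − 2.576) = Φ(0.637) + Φ(-5.789) = 0.7381 + 0.0000 = 0.7381.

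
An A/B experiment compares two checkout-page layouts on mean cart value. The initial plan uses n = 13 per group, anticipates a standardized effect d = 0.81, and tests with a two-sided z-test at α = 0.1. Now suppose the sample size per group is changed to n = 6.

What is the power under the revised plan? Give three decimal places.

Power ≈ 0.406

With n = 6 per group: δ = d·√(n/2) = 0.81 × √(6/2) = 1.4030. Critical value z_{0.05} = 1.645.
Revised power = Φ(δ − 1.645) + Φ(−δ − 1.645) = Φ(-0.242) + Φ(-3.048) = 0.4044 + 0.0012 = 0.4056.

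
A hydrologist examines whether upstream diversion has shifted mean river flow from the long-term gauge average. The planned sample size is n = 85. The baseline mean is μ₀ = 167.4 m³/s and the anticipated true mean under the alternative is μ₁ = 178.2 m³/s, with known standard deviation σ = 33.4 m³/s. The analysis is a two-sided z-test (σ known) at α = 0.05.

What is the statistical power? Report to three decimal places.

Power ≈ 0.846

Standardized effect: d = |μ₁ − μ₀| / σ = |178.2 − 167.4| / 33.4 = 0.3234
Noncentrality parameter: δ = d·√n = 0.3234 × √85 = 2.9812
Critical value for a two-sided test at α = 0.05: z_{α/2} = 1.960.
Power = Φ(δ − 1.960) + Φ(−δ − 1.960) = Φ(1.021) + Φ(-4.941) = 0.8464 + 0.0000 = 0.8464.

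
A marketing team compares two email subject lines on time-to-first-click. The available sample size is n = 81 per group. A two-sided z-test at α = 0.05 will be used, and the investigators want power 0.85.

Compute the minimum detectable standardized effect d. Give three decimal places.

Required noncentrality: δ = z_{0.025} + z_{0.15} = 1.960 + 1.036 = 2.996.
(Lower-tail contribution to power is negligible for δ > 0.)
δ = d·√(n/2) ⇒ d = δ/√(n/2) = 2.996/√(81/2) = 0.4708.

d ≈ 0.471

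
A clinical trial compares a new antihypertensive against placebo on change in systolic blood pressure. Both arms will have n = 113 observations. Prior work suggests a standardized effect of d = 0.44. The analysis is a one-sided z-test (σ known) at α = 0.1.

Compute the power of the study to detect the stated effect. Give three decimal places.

Power ≈ 0.979

Noncentrality parameter: δ = d·√(n/2) = 0.44 × √(113/2) = 3.3073
One-sided α = 0.1 → critical value z_{0.1} = 1.282.
Power = Φ(δ − 1.282) = Φ(2.026) = 0.9786.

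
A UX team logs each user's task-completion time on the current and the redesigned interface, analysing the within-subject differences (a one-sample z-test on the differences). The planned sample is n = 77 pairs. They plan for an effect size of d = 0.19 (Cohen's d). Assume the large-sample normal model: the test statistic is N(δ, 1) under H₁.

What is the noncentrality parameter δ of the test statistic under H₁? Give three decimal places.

δ ≈ 1.667

δ = d·√n = 0.19 × √77 = 1.6672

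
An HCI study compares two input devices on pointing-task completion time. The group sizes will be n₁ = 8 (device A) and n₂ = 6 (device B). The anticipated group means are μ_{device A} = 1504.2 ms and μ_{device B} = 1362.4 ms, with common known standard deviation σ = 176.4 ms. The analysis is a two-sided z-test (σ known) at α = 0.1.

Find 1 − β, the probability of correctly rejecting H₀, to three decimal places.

Standardized effect: d = |μ_{device A} − μ_{device B}| / σ = |1504.2 − 1362.4| / 176.4 = 0.8039
Noncentrality parameter: δ = d / √(1/n₁ + 1/n₂) = 0.8039 / √(1/8 + 1/6) = 1.4885
Critical value for a two-sided test at α = 0.1: z_{α/2} = 1.645.
Power = Φ(δ − 1.645) + Φ(−δ − 1.645) = Φ(-0.156) + Φ(-3.133) = 0.4379 + 0.0009 = 0.4387.

Power ≈ 0.439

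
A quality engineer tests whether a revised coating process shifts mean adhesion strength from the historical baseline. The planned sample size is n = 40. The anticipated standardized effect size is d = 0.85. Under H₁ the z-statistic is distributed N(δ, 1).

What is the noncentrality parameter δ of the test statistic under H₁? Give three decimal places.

δ = d·√n = 0.85 × √40 = 5.3759

δ ≈ 5.376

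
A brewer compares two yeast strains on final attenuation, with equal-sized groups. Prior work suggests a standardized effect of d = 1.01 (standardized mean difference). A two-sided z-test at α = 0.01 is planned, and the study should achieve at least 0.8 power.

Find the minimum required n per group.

Set Φ(δ − 2.576) = 0.8; then δ − 2.576 = Φ⁻¹(0.8) = 0.842, giving δ = 3.417.
(The Φ(−δ − z_{α/2}) term is vanishingly small for δ > 0 and is dropped in the standard sample-size formula.)
δ = d·√(n/2) ⇒ n = 2(δ/d)² = 2 × (3.417 / 1.01)² = 22.90.
Round up to the next whole unit.

n = 23 per group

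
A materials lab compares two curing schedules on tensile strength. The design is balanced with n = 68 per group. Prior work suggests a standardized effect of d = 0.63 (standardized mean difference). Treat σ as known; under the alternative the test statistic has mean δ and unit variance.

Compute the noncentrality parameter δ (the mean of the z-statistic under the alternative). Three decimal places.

δ = d·√(n/2) = 0.63 × √(68/2) = 3.6735

δ ≈ 3.673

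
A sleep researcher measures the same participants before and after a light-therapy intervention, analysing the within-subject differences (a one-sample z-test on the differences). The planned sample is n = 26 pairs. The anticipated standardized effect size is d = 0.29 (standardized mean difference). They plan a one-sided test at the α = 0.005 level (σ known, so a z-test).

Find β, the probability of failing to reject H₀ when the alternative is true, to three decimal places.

Noncentrality parameter: δ = d·√n = 0.29 × √26 = 1.4787
Critical value for a one-sided test at α = 0.005: z_α = 2.576.
Power = Φ(δ − 2.576) = Φ(-1.097) = 0.1363.
Type II error: β = 1 − power = 1 − 0.1363 = 0.8637.

β ≈ 0.864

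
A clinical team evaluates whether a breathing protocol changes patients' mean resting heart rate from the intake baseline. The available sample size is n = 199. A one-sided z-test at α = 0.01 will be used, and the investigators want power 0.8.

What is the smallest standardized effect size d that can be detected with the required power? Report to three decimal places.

Need Φ(δ − 2.326) = 0.8, so δ = 2.326 + 0.842 = 3.168.
δ = d·√n ⇒ d = δ/√n = 3.168/√199 = 0.2246.

d ≈ 0.225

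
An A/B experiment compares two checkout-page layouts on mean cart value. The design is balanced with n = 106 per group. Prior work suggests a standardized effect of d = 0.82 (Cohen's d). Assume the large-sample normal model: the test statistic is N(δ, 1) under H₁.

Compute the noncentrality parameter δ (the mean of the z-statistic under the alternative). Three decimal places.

δ ≈ 5.970

δ = d·√(n/2) = 0.82 × √(106/2) = 5.9697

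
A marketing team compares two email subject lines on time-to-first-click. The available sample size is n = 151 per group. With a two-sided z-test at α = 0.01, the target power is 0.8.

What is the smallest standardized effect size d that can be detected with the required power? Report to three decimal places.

Required noncentrality: δ = z_{0.005} + z_{0.20} = 2.576 + 0.842 = 3.417.
(Lower-tail contribution to power is negligible for δ > 0.)
δ = d·√(n/2) ⇒ d = δ/√(n/2) = 3.417/√(151/2) = 0.3933.

d ≈ 0.393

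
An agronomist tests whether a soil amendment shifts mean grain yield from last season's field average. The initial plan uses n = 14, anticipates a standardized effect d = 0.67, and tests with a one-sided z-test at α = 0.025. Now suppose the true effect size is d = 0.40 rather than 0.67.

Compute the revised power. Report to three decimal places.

With d = 0.40: δ = d·√n = 0.40 × √14 = 1.4967. Critical value z_{0.025} = 1.960.
Revised power = P(Z > 1.960 − δ) = Φ(-0.463) = 0.3216.

Power ≈ 0.322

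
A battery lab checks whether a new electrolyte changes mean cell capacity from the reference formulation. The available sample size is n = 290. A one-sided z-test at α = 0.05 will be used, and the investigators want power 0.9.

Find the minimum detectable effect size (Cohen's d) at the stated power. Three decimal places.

Need Φ(δ − 1.645) = 0.9, so δ = 1.645 + 1.282 = 2.926.
δ = d·√n ⇒ d = δ/√n = 2.926/√290 = 0.1718.

d ≈ 0.172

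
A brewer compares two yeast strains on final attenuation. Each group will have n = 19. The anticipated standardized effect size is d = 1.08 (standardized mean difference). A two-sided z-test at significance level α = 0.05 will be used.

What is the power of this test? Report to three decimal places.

Noncentrality parameter: δ = d·√(n/2) = 1.08 × √(19/2) = 3.3288
Critical value for a two-sided test at α = 0.05: z_{α/2} = 1.960.
Power = Φ(δ − 1.960) + Φ(−δ − 1.960) = Φ(1.369) + Φ(-5.289) = 0.9145 + 0.0000 = 0.9145.

Power ≈ 0.914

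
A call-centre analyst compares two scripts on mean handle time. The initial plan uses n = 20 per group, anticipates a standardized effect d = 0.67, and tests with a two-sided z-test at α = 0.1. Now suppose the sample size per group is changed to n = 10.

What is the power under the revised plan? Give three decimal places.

With n = 10 per group: δ = d·√(n/2) = 0.67 × √(10/2) = 1.4982. Critical value z_{0.05} = 1.645.
Revised power = Φ(δ − 1.645) + Φ(−δ − 1.645) = Φ(-0.147) + Φ(-3.143) = 0.4417 + 0.0008 = 0.4425.

Power ≈ 0.443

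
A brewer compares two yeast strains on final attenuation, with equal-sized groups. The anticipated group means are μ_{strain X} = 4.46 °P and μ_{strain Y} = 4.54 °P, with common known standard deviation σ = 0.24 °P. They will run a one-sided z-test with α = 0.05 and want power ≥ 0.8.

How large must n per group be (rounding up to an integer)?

Standardized effect: d = |μ_{strain X} − μ_{strain Y}| / σ = |4.46 − 4.54| / 0.24 = 0.3333
For power 0.8 need Φ(δ − z_{0.05}) = 0.8, so δ = z_{0.05} + z_{0.20} = 1.645 + 0.842 = 2.486.
δ = d·√(n/2) ⇒ n = 2(δ/d)² = 2 × (2.486 / 0.3333)² = 111.29.
Round up to the next whole unit.

n = 112 per group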